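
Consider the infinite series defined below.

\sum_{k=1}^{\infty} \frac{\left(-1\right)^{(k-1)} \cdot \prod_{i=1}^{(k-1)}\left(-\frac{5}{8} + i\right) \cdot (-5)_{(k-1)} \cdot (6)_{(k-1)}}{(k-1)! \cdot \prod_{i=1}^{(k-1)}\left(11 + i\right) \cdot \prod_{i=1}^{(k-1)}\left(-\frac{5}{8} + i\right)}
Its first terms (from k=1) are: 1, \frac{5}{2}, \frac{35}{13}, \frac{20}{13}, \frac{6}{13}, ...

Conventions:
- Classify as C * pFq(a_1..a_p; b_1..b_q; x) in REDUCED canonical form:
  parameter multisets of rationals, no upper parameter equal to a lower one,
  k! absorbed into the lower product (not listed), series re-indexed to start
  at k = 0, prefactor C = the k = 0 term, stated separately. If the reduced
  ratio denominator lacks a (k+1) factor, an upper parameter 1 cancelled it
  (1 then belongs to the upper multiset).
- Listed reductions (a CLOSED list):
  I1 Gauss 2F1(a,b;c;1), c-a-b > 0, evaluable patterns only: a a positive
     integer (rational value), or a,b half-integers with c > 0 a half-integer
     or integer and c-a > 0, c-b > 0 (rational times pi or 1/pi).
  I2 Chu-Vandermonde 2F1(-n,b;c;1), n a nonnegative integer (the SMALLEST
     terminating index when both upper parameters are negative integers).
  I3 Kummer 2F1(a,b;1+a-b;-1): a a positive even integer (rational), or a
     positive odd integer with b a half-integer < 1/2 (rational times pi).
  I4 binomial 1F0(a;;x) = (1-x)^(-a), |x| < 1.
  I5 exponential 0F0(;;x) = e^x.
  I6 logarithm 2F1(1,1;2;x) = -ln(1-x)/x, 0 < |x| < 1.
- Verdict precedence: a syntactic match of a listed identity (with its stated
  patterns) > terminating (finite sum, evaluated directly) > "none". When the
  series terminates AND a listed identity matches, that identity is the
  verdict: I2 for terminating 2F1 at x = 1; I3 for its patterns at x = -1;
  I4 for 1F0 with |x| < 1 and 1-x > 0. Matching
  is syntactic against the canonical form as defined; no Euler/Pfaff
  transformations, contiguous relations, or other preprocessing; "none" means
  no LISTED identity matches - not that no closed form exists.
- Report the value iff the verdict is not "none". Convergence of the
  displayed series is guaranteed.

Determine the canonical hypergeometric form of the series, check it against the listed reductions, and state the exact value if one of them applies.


The series (x = -1) is 2F1: upper {-5, 6}, lower {12}, prefactor 1. Verdict (x = -1): Kummer's theorem (I3) applies (x = -1; c = 12 equals 1+a-b for upper {-5, 6}: listed pattern). Value: \frac{33}{4}.

Key observation: with t_0 = 1, the lower running product (C = 1) is a rising factorial.
Consecutive-term ratio: r(k) = -1 * (k-5) (k+6) / [(k+12) (k+1)] - poly over poly, x = -1 from leading terms; C = 1 at k = 0.


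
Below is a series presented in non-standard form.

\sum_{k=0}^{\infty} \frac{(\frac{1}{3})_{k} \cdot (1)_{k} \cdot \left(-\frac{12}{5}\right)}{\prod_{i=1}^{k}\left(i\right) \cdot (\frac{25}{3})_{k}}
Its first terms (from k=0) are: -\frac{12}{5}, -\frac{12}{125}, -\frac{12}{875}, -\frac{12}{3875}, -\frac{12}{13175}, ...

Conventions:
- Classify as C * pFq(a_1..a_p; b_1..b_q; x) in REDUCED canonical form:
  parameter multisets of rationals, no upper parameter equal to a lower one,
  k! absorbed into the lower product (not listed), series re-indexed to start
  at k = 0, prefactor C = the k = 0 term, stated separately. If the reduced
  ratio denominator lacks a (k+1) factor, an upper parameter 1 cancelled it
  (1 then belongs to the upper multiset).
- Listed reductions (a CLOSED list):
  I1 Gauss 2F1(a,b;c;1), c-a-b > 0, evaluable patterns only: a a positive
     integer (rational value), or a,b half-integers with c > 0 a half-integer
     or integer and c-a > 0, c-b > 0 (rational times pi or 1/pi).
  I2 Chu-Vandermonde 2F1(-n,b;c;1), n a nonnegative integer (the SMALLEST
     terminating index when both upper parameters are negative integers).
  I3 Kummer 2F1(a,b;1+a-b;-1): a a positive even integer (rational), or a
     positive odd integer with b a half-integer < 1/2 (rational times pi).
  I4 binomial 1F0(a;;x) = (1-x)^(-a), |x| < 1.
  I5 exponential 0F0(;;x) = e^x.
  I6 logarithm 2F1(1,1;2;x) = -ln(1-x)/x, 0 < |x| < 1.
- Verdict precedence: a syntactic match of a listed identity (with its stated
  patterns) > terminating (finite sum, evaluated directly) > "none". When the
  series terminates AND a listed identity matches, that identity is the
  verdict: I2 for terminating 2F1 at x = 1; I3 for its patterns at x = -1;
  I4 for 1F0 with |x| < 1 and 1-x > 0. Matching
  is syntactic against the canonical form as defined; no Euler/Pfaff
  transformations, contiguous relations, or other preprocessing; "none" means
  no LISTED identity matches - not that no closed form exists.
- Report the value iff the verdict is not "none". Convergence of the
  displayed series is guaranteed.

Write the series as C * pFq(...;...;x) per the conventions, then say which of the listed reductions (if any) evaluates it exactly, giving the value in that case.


The series (x = 1) is 2F1: upper {\frac{1}{3}, 1}, lower {\frac{25}{3}}, prefactor -\frac{12}{5}. Verdict: the Gauss summation I1 applies (x = 1: the Gamma ratio telescopes since c-a-b = 7 > 0 and a = 1 in Z>0). Its exact value is -\frac{88}{35}.

The tell: with t_0 = -\frac{12}{5}, the product of the first k integers (prefactor -12/5) is k!.
Adjacent-term ratio: r(k) = 1 * (k+\frac{1}{3}) (k+1) / [(k+\frac{25}{3}) (k+1)] ; factor over Q: parameters, x = 1, and C = -\frac{12}{5}.


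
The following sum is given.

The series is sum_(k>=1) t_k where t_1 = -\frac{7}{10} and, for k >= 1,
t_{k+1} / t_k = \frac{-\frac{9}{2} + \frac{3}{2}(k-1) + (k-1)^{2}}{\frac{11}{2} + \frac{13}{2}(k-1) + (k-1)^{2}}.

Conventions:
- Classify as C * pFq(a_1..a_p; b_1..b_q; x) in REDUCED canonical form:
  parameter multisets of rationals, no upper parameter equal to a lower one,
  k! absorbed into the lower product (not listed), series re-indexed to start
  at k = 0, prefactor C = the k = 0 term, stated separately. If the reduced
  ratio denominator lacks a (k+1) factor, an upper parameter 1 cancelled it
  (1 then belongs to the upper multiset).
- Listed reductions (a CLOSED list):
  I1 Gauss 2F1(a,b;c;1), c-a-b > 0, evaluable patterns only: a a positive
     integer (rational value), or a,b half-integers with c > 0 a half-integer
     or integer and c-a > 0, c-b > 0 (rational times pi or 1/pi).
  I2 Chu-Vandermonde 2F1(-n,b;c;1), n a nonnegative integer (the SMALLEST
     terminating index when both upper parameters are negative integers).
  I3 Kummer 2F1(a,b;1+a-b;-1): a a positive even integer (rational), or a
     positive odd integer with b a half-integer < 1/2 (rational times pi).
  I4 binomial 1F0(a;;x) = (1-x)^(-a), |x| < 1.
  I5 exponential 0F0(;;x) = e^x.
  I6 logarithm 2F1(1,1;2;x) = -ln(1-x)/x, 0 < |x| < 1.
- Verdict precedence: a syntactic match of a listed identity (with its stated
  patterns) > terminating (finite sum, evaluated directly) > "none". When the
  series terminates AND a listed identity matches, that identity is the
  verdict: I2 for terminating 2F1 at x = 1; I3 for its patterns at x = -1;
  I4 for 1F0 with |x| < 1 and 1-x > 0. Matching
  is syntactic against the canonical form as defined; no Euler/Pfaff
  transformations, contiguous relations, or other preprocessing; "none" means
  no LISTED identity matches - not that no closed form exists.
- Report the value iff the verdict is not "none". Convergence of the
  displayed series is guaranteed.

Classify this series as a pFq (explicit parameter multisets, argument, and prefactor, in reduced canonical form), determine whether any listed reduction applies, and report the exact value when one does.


Reduced: x = 1, 2F1, upper = {-\frac{3}{2}, 3}, lower = {\frac{11}{2}}, C = -\frac{7}{10}. Verdict (x = 1): Gauss's theorem (I1) applies (x = 1: the Gamma ratio telescopes since c-a-b = 4 > 0 and a = 3 in Z>0). Sum: -\frac{147}{640}.

Key step: t_0 = -\frac{7}{10} here, and factor the ratio over Q (C = -7/10): negated roots = parameters.
Step ratio: r(k) = 1 * (k-\frac{3}{2}) (k+3) / [(k+\frac{11}{2}) (k+1)] - rational; roots negated = parameters, x = 1, C = -\frac{7}{10}.


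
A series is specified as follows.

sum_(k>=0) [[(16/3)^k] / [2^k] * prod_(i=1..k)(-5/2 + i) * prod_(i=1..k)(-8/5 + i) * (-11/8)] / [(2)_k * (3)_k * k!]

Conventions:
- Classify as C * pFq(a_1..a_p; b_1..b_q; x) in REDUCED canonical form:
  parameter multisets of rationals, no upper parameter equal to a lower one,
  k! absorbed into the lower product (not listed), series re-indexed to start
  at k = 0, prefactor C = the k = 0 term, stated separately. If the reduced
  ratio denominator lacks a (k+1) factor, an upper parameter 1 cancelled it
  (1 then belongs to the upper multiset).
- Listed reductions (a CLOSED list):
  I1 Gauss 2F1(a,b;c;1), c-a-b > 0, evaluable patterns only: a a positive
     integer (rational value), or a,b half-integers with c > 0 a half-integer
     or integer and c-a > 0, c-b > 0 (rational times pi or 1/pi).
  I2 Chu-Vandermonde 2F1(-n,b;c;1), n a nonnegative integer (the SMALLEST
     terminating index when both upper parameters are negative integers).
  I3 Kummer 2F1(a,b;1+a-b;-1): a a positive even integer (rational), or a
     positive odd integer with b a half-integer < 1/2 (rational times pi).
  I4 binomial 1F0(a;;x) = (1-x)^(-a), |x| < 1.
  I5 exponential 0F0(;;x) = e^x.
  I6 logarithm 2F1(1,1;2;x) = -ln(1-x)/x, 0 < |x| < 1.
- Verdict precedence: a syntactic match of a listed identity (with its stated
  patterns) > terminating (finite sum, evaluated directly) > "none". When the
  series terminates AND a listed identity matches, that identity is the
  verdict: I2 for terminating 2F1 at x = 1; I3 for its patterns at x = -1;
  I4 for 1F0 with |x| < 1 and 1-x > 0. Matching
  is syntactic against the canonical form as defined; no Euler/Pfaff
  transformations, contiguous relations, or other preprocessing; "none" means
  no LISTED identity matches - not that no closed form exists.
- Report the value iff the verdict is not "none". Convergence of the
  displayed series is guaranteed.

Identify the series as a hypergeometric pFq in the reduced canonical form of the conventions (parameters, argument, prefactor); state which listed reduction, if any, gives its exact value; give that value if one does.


Key observation: x = (8/3) and the running product (prefactor -11/8) telescopes to a rising factorial.
Consecutive-term ratio: r(k) = (8/3) * (k-3/2) (k-3/5) / [(k+2) (k+3) (k+1)] - rational in k, leading ratio (8/3); with t_0 = -11/8, classification follows.

x = 8/3 here; the reduced form reads 2F2, upper {-3/2, -3/5}, lower {2, 3}, C = -11/8. Verdict: none. No listed pattern accepts 2F2(-3/2, -3/5; 2, 3; 8/3).


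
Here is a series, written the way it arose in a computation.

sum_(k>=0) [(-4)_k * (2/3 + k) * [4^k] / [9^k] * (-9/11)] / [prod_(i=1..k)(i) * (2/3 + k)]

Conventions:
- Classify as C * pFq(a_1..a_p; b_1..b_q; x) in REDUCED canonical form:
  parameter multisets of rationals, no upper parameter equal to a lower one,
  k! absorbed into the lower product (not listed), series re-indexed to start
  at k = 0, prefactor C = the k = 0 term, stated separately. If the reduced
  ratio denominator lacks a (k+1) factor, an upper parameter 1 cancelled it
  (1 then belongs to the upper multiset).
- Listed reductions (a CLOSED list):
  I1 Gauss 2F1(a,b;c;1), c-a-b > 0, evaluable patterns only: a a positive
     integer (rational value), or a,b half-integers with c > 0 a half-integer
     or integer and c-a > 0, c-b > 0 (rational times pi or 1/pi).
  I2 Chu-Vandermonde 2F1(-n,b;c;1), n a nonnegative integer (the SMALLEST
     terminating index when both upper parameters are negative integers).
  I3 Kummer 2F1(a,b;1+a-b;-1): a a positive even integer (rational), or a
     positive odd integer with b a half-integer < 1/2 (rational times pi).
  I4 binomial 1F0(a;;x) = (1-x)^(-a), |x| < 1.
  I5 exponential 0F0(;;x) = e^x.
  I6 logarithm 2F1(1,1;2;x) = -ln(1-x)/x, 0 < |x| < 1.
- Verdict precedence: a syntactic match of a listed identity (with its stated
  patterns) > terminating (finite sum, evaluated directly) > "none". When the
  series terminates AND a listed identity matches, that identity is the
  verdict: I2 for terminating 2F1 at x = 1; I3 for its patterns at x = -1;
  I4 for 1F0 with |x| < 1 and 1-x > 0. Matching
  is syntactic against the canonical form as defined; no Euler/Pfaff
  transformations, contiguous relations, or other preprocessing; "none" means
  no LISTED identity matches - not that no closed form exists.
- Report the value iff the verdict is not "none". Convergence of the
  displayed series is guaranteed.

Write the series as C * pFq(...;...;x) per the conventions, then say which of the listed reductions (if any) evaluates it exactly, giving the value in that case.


Prefactor -9/11, argument 4/9: 1F0 with upper {-4} over lower {-}. Verdict: this is the binomial series (I4) (the 1F0 binomial series: exponent 4, x = 4/9). Sum: -625/8019.

Key observation: t_0 being -9/11, the product of the first k integers (C = -9/11, x = 4/9) is k!.
Step ratio: r(k) = (4/9) * (k-4) / [(k+1)] - poly over poly, x = (4/9) from leading terms; C = -9/11 at k = 0.


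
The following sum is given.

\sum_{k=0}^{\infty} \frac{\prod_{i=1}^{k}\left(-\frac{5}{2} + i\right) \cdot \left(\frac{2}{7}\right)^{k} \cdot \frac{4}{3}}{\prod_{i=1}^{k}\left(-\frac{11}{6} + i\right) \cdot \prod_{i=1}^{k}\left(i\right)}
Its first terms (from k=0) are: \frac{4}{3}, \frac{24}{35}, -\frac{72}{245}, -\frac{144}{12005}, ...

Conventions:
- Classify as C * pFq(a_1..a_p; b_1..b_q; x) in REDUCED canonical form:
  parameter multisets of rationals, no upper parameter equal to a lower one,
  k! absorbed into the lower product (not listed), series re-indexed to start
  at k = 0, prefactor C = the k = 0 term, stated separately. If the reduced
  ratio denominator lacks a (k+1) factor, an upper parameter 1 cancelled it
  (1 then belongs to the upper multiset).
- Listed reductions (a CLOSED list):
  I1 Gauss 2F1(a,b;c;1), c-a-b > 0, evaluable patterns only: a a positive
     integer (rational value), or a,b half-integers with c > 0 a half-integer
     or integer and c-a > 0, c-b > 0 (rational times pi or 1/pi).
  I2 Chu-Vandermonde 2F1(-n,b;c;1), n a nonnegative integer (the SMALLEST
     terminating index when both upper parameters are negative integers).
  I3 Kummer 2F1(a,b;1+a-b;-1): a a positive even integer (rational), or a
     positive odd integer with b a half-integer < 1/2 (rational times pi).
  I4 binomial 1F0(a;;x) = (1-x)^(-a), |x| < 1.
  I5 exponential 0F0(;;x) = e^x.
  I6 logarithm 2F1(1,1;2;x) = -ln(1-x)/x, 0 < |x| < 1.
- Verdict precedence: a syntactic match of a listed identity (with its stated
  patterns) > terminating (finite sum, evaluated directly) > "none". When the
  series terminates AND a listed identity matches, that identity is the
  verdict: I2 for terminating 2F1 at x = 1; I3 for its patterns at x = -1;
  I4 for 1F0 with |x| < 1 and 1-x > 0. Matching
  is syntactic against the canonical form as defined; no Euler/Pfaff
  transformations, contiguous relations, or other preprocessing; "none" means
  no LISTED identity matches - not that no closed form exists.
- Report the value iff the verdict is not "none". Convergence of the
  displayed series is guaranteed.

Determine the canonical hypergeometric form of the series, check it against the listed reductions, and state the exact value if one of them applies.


This is \frac{4}{3} * 1F1(-\frac{3}{2}; -\frac{5}{6}; \frac{2}{7}) in reduced canonical form. Verdict: none. Every listed pattern misses the 1F1 form at \frac{2}{7}, upper {-\frac{3}{2}}.

Key observation: t_0 being \frac{4}{3}, the product of the first k integers (C = 4/3, x = 2/7) is k!.
Step ratio: r(k) = \frac{2}{7} * (k-\frac{3}{2}) / [(k-\frac{5}{6}) (k+1)] - poly over poly, x = \frac{2}{7} from leading terms; C = \frac{4}{3} at k = 0.


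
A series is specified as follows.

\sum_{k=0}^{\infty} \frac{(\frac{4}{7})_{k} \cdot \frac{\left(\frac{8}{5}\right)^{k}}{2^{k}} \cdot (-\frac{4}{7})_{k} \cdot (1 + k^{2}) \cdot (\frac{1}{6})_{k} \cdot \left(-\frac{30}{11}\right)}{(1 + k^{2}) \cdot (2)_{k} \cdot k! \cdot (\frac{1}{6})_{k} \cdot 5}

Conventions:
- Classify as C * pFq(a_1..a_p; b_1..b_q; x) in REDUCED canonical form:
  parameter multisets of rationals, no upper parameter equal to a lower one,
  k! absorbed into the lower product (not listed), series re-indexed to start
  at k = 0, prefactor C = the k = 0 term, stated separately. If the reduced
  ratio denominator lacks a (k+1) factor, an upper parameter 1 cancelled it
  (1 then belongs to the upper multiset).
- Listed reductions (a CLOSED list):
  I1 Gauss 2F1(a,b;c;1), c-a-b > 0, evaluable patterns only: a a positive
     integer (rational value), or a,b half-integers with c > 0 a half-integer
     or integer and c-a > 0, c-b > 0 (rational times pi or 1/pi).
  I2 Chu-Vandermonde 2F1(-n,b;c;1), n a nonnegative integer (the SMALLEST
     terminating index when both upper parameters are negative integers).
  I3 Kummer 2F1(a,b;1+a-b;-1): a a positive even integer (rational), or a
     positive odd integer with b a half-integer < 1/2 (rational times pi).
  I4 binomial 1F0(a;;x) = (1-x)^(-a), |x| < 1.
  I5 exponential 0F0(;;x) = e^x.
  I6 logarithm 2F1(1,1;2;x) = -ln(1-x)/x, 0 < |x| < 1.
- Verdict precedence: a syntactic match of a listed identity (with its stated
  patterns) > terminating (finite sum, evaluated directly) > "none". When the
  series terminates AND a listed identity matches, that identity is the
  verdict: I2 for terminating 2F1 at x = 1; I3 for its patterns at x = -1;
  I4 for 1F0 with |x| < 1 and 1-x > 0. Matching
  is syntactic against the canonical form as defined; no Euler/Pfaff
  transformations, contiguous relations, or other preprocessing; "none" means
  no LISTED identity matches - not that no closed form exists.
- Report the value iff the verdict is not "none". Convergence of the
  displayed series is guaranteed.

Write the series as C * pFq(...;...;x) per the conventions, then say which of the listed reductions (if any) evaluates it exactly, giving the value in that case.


Key step: t_0 being -\frac{6}{11}, the factor k^2 + 1 cancels (top and bottom), leaving prefactor -6/11.
Term ratio: r(k) = \frac{4}{5} * (k-\frac{4}{7}) (k+\frac{4}{7}) / [(k+2) (k+1)] - poly over poly, x = \frac{4}{5} from leading terms; C = -\frac{6}{11} at k = 0.

x = \frac{4}{5} here; the reduced form reads 2F1, upper {-\frac{4}{7}, \frac{4}{7}}, lower {2}, C = -\frac{6}{11}. Verdict: no listed reduction: x = \frac{4}{5} and upper {-\frac{4}{7}, \frac{4}{7}} fail every I1-I6 pattern.


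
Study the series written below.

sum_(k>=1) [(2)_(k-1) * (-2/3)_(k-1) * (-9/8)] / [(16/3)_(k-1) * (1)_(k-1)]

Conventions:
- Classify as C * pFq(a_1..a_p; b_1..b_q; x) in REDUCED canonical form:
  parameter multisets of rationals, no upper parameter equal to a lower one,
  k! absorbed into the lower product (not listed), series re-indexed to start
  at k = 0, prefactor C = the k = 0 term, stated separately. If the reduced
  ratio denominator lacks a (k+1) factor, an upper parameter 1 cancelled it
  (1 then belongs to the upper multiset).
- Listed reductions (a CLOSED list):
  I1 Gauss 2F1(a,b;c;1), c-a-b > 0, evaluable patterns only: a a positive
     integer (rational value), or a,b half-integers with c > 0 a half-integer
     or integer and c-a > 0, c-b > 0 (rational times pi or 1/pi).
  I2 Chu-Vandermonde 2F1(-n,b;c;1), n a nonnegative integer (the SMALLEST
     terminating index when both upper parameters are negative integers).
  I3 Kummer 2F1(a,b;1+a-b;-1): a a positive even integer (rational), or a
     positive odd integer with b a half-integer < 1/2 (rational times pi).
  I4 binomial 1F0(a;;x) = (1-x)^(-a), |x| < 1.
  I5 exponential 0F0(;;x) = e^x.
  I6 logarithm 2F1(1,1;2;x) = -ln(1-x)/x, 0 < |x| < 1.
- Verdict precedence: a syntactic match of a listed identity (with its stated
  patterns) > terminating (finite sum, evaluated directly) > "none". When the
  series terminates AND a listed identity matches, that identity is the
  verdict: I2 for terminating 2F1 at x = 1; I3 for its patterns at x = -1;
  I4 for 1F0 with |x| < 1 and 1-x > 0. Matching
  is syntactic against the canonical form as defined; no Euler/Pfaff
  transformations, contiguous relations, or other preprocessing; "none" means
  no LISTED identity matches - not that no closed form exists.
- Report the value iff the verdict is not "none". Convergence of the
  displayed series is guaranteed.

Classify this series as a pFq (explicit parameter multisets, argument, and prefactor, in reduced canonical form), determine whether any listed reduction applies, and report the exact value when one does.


The tell: t_0 being -9/8, (1)_k (prefactor -9/8) is k! itself.
Ratio: r(k) = 1 * (k-2/3) (k+2) / [(k+16/3) (k+1)] - rational; roots negated = parameters, x = 1, C = -9/8.

Reduced: x = 1, 2F1, upper = {-2/3, 2}, lower = {16/3}, C = -9/8. Verdict: Gauss's theorem (I1) applies (x = 1: the Gamma ratio telescopes since c-a-b = 4 > 0 and a = 2 in Z>0). Value: -13/16.


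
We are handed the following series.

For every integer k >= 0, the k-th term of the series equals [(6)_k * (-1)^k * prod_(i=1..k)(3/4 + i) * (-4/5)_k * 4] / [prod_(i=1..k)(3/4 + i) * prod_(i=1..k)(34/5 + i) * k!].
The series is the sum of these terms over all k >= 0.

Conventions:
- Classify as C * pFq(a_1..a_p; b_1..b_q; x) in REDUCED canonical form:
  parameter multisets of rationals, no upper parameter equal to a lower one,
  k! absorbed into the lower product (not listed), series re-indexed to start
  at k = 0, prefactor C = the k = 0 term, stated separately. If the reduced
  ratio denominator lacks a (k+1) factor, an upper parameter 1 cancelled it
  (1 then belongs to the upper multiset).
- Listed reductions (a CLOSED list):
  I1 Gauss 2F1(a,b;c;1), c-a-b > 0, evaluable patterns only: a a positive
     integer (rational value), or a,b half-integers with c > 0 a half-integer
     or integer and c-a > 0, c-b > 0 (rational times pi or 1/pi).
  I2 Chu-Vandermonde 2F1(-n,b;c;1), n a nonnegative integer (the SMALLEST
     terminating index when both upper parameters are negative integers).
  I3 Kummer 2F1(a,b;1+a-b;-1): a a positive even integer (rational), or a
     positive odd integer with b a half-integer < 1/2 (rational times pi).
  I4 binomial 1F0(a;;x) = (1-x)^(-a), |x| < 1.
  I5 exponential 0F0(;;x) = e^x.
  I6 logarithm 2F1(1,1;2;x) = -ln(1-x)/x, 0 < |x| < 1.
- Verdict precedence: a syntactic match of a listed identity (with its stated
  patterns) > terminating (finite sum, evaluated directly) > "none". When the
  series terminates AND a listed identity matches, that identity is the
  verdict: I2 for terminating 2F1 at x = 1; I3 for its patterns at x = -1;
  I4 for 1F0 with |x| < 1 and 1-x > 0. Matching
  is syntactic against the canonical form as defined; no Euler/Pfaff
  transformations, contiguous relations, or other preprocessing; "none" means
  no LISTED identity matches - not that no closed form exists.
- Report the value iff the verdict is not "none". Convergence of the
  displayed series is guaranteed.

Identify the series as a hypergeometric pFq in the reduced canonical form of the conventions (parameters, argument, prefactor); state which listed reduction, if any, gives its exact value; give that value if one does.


First insight: with t_0 = 4, the parameter 7/4 appears in both the upper and lower lists and cancels.
Ratio: r(k) = (-1) * (k-4/5) (k+6) / [(k+39/5) (k+1)] - rational in k. x = (-1); t_0 = 4; negate the roots.

At argument -1: a 2F1 with upper {-4/5, 6}, lower {39/5}, scaled by C = 4. Verdict: the Kummer evaluation I3 fires (x = -1; c = 39/5 equals 1+a-b for upper {-4/5, 6}: listed pattern). Hence: 3944/625.


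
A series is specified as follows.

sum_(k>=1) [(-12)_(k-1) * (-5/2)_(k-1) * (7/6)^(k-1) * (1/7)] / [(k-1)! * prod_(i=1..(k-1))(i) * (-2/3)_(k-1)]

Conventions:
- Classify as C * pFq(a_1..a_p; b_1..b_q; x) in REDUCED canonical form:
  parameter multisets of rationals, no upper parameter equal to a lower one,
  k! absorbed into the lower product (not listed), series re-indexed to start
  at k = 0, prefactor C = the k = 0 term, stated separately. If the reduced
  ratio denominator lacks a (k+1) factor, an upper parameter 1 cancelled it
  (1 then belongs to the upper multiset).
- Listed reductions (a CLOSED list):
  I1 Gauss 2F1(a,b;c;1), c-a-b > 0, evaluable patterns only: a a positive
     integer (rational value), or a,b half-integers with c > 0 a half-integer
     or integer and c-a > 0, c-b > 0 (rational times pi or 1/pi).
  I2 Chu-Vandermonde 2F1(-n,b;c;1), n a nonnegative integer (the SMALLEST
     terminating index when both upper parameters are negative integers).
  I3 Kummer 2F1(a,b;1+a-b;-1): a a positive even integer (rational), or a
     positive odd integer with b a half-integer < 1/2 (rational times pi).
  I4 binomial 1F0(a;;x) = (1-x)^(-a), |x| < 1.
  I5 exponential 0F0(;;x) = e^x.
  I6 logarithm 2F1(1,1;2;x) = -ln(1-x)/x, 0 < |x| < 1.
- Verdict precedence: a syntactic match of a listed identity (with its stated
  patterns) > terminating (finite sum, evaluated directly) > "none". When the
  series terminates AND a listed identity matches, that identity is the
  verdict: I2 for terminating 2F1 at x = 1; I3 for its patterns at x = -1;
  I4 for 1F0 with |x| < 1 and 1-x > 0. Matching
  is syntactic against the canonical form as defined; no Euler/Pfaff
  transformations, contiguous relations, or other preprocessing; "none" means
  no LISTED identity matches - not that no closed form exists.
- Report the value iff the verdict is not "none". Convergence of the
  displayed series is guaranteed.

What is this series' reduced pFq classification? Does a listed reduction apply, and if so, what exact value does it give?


Reduced: x = 7/6, 2F2, upper = {-12, -5/2}, lower = {-2/3, 1}, C = 1/7. Verdict: terminating at k = 12: the factor (-12)_k kills every later term; summing the 13 survivors is exact. Its exact value is -419989935974649385922559/2593039844435296256000.

The tell: t_0 = 1/7 here, and the product of the first k integers (C = 1/7) is k!.
Term ratio: r(k) = (7/6) * (k-12) (k-5/2) / [(k-2/3) (k+1) (k+1)] - rational; roots negated = parameters, x = (7/6), C = 1/7.


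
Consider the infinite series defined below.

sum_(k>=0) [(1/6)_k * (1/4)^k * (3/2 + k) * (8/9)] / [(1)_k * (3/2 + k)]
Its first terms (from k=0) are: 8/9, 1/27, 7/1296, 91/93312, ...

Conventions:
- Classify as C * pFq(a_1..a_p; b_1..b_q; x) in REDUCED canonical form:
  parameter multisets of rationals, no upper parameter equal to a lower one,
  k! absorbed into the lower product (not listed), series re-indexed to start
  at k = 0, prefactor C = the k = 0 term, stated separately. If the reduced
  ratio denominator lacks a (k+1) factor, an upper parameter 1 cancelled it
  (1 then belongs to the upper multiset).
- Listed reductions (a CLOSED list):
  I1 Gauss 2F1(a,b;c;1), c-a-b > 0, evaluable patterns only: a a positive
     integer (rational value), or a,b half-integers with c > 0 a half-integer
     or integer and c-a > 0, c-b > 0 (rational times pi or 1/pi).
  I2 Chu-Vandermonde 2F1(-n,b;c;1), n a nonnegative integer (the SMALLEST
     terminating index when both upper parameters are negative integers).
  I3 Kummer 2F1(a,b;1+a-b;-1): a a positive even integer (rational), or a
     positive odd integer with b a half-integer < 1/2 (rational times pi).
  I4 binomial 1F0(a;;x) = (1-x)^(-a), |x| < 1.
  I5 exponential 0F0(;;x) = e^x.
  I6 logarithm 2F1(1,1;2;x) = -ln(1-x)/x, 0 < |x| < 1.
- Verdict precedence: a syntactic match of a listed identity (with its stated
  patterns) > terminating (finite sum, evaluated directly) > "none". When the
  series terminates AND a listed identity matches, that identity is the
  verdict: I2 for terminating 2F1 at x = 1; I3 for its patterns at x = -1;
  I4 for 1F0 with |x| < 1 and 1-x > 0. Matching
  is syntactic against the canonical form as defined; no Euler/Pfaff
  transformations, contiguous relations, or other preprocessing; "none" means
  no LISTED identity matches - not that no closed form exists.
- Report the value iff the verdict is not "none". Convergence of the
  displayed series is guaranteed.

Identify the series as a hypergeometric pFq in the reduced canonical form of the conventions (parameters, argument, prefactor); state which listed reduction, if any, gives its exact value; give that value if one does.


The series (x = 1/4) is 1F0: upper {1/6}, lower {-}, prefactor 8/9. Verdict: the I4 binomial reduction matches (the 1F0 binomial series: exponent -1/6, x = 1/4). Exact value: (8/9) * (3/4)^(-1/6).

Key step: from the first term 8/9: the factor k + 3/2 cancels (top and bottom), leaving prefactor 8/9.
Term ratio: r(k) = (1/4) * (k+1/6) / [(k+1)] - rational in k. x = (1/4); t_0 = 8/9; negate the roots.


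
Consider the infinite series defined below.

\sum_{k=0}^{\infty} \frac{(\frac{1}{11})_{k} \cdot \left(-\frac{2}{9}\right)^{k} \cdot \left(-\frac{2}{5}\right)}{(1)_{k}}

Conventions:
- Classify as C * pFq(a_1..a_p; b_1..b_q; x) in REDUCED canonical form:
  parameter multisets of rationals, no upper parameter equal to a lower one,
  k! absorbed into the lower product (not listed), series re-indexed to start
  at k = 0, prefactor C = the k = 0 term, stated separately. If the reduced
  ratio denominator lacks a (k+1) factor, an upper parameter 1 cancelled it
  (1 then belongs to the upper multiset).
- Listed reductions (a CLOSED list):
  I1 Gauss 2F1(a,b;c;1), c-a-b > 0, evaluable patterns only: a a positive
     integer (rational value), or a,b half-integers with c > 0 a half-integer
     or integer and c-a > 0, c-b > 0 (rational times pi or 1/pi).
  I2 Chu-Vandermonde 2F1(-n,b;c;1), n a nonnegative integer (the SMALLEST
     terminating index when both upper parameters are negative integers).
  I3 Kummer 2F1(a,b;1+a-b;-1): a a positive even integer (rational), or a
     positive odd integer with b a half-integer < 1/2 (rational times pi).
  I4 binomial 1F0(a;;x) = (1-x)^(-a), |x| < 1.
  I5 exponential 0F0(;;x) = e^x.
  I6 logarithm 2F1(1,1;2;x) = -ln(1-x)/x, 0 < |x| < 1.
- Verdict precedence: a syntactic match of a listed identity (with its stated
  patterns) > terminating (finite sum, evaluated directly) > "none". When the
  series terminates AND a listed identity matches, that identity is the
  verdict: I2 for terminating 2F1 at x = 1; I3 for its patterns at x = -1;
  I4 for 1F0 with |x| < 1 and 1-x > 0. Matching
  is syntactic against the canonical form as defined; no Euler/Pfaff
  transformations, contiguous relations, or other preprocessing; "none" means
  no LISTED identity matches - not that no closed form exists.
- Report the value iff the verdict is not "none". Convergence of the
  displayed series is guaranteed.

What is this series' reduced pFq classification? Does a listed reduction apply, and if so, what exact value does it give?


This is -\frac{2}{5} * 1F0(\frac{1}{11}; -; -\frac{2}{9}) in reduced canonical form. Verdict: the I4 binomial reduction fires (the 1F0 binomial series: exponent -1/11, x = -\frac{2}{9}). Its exact value is \left(-\frac{2}{5}\right) \cdot \left(\frac{11}{9}\right)^{-\frac{1}{11}}.

Key step: t_0 = -\frac{2}{5} here, and (1)_k (C = -2/5) is k! itself.
Consecutive-term ratio: r(k) = -\frac{2}{9} * (k+\frac{1}{11}) / [(k+1)] - rational in k. x = -\frac{2}{9}; t_0 = -\frac{2}{5}; negate the roots.


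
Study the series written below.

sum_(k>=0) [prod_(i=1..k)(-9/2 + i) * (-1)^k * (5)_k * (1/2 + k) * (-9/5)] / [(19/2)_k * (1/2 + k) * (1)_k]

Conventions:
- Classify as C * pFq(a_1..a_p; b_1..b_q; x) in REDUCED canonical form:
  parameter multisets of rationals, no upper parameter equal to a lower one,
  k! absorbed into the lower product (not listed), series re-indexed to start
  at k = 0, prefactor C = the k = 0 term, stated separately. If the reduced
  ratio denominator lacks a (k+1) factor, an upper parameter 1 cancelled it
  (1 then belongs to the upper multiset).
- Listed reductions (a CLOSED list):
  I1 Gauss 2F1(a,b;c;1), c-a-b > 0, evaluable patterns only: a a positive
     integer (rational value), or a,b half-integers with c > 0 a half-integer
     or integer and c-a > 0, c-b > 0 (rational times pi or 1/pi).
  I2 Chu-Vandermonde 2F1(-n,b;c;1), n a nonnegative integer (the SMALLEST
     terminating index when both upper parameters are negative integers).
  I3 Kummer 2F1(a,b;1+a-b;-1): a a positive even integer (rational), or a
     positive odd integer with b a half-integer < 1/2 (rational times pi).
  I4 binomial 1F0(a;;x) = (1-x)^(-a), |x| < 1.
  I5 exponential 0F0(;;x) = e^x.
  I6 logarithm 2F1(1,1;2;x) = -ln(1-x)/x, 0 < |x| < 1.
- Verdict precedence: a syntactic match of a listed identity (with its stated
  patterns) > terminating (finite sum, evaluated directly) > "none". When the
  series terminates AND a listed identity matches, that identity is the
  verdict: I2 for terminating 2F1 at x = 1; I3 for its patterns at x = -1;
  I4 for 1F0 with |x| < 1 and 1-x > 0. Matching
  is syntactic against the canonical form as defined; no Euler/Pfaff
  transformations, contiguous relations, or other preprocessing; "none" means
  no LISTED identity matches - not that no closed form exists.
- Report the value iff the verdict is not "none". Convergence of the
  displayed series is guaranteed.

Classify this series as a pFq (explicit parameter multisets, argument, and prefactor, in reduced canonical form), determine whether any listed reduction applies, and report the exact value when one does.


With C = -9/5: the canonical form is 2F1(-7/2, 5; 19/2; -1). Verdict: this is Kummer (I3) (x = -1; c = 19/2 equals 1+a-b for upper {-7/2, 5}: listed pattern). Value: (-1378377/524288) * pi.

Key observation: from the first term -9/5: k + 1/2 divides numerator and denominator alike; C = -9/5 after cancelling.
Term ratio: r(k) = (-1) * (k-7/2) (k+5) / [(k+19/2) (k+1)] - rational in k, leading ratio (-1); with t_0 = -9/5, classification follows.


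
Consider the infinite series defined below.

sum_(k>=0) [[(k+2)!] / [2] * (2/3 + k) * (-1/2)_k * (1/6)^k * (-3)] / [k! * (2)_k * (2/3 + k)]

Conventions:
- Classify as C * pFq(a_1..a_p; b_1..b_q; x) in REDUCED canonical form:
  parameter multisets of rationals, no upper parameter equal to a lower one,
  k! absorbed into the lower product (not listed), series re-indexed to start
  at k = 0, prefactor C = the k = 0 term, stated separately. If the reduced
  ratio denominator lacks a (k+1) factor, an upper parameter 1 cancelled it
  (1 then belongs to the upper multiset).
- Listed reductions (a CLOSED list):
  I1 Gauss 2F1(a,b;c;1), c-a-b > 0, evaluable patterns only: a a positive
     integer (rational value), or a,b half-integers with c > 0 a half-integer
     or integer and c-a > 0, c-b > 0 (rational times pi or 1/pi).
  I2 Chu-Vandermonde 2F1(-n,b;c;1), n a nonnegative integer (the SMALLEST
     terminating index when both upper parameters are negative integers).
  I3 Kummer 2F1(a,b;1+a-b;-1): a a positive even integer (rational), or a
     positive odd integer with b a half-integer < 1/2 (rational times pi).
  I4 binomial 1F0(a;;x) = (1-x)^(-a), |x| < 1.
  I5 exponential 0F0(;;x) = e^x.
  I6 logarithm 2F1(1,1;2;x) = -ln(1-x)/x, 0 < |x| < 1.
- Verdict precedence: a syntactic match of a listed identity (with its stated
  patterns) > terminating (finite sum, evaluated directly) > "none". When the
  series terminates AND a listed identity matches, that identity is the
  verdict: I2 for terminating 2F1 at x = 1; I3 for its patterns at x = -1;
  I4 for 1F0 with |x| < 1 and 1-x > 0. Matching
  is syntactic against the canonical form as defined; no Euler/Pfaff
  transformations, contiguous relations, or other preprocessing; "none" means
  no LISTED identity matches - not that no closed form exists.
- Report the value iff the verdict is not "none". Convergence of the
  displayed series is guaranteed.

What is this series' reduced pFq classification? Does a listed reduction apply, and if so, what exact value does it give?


x = 1/6 here; the reduced form reads 2F1, upper {-1/2, 3}, lower {2}, C = -3. Verdict: none. A 2F1 with upper {-1/2, 3} fits none of I1-I6 at x = 1/6; the sum runs forever.

The tell: with t_0 = -3, the factor k + 2/3 cancels (top and bottom), leaving C = -3, x = 1/6.
Adjacent-term ratio: r(k) = (1/6) * (k-1/2) (k+3) / [(k+2) (k+1)] - poly over poly, x = (1/6) from leading terms; C = -3 at k = 0.


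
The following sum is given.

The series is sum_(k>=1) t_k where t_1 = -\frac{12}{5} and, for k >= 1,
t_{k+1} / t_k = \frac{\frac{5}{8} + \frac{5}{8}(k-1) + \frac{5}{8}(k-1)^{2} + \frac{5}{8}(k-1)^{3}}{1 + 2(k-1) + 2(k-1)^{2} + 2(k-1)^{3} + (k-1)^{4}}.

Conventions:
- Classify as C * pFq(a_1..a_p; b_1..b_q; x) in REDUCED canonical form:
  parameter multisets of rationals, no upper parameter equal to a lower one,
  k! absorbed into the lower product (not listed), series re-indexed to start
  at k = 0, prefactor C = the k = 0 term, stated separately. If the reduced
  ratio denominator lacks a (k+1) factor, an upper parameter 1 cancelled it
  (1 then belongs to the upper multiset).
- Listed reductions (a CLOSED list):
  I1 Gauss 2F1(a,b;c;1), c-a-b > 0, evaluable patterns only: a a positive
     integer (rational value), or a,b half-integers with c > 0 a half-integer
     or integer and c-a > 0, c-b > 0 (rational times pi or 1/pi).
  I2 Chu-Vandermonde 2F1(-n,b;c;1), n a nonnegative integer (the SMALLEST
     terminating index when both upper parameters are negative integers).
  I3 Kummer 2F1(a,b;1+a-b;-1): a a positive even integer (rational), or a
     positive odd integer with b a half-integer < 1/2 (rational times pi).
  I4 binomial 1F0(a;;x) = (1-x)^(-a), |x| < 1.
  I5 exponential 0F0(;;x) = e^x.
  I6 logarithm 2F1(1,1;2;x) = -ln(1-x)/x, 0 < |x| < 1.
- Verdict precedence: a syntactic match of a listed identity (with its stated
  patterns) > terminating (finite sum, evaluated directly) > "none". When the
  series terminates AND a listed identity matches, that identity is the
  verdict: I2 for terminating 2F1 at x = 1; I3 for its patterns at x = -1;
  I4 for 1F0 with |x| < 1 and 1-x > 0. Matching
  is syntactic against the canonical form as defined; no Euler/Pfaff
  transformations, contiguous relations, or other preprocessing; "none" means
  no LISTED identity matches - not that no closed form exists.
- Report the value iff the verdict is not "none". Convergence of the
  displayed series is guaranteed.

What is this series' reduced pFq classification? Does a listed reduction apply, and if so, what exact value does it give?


Prefactor -\frac{12}{5}, argument \frac{5}{8}: 0F0 with upper {-} over lower {-}. Verdict: this is the I5 exponential reduction (the 0F0 exponential series at x = \frac{5}{8}). Its exact value is \left(-\frac{12}{5}\right) \cdot e^{\frac{5}{8}}.

The tell: t_0 = -\frac{12}{5} here, and the expanded ratio factors over Q; C = -12/5, x = 5/8, roots give parameters.
Step ratio: r(k) = \frac{5}{8} * 1 / [(k+1)] - rational in k. x = \frac{5}{8}; t_0 = -\frac{12}{5}; negate the roots.


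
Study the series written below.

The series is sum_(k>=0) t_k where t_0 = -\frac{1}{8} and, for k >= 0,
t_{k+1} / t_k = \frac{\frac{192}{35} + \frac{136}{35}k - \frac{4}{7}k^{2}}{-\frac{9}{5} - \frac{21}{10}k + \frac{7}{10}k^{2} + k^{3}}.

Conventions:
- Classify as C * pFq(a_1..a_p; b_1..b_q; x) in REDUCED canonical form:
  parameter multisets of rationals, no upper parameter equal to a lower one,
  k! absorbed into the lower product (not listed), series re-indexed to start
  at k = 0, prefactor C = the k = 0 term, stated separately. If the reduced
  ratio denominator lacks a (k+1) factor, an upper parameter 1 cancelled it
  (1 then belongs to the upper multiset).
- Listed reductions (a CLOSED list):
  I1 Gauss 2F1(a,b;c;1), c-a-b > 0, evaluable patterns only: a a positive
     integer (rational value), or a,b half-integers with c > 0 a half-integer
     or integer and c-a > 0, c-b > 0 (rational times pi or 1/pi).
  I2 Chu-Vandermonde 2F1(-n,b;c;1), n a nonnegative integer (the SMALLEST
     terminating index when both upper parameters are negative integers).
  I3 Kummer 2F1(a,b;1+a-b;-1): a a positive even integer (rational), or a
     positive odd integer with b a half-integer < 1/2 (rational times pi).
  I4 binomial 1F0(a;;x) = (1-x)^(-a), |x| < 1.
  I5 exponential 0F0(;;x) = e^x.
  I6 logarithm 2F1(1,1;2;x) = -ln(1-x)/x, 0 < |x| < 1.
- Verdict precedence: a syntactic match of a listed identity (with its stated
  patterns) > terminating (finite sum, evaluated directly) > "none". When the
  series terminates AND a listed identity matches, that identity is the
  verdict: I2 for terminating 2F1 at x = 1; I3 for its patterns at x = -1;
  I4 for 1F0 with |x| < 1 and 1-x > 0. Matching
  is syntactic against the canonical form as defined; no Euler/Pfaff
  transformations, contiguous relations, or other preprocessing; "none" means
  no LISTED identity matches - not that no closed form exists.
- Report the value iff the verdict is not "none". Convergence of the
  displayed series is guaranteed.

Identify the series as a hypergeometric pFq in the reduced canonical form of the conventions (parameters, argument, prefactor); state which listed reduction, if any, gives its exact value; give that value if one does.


This is -\frac{1}{8} * 1F1(-8; -\frac{3}{2}; -\frac{4}{7}) in reduced canonical form. Verdict: terminating - no listed pattern fits, but -8 in the upper list cuts the series at k = 8; direct evaluation. Exact value: -\frac{3230378926619}{479400851160}.

Structural cue: x = -\frac{4}{7} and factor the ratio over Q (C = -1/8): negated roots = parameters.
Step ratio: r(k) = -\frac{4}{7} * (k-8) / [(k-\frac{3}{2}) (k+1)] - rational in k. x = -\frac{4}{7}; t_0 = -\frac{1}{8}; negate the roots.
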